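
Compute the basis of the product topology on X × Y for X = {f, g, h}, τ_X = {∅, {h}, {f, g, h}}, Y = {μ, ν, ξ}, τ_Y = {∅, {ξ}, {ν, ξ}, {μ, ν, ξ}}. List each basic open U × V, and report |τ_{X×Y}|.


Basis B = {∅ × ∅, {h} × {ξ}, {h} × {ν, ξ}, {f, g, h} × {ξ}, {h} × {μ, ν, ξ}, {f, g, h} × {ν, ξ}, {f, g, h} × {μ, ν, ξ}}; |τ_{X×Y}| = 10.

Enumerate products U × V with U ∈ τ_X, V ∈ τ_Y (deduplicated):
  ∅ × ∅ = {} (∅)
  {h} × {ξ} = {(h,ξ)}
  {h} × {ν, ξ} = {(h,ν), (h,ξ)}
  {f, g, h} × {ξ} = {(f,ξ), (g,ξ), (h,ξ)}
  {h} × {μ, ν, ξ} = {(h,μ), (h,ν), (h,ξ)}
  {f, g, h} × {ν, ξ} = {(f,ν), (f,ξ), (g,ν), (g,ξ), (h,ν), (h,ξ)}
  {f, g, h} × {μ, ν, ξ} = {(f,μ), (f,ν), (f,ξ), (g,μ), (g,ν), (g,ξ), (h,μ), (h,ν), (h,ξ)}
These 7 distinct sets form the basis B.
Close under arbitrary unions to get τ_{X×Y}; counting gives |τ_{X×Y}| = 10.


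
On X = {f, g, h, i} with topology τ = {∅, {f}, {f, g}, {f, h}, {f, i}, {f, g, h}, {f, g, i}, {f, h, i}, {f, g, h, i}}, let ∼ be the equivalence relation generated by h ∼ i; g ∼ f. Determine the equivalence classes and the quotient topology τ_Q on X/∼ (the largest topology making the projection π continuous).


X/∼ = {[f=g], [h=i]}; |τ_Q| = 3.

Equivalence classes: [f=g], [h=i].
Quotient map π: X → X/∼ sends f ↦ [f=g], g ↦ [f=g], h ↦ [h=i], i ↦ [h=i].
For each subset V ⊆ X/∼, compute π^{-1}(V) ⊆ X and check whether π^{-1}(V) ∈ τ. V is open in τ_Q iff π^{-1}(V) ∈ τ.
  V = {}: π^{-1}(V) = ∅ ∈ τ ✓.
  V = {[f=g]}: π^{-1}(V) = {f, g} ∈ τ ✓.
  V = {[h=i]}: π^{-1}(V) = {h, i} ∉ τ ✗.
  V = {[f=g], [h=i]}: π^{-1}(V) = {f, g, h, i} ∈ τ ✓.
Open sets in the quotient: τ_Q = {{}, {[f=g]}, {[f=g], [h=i]}} (3 elements).


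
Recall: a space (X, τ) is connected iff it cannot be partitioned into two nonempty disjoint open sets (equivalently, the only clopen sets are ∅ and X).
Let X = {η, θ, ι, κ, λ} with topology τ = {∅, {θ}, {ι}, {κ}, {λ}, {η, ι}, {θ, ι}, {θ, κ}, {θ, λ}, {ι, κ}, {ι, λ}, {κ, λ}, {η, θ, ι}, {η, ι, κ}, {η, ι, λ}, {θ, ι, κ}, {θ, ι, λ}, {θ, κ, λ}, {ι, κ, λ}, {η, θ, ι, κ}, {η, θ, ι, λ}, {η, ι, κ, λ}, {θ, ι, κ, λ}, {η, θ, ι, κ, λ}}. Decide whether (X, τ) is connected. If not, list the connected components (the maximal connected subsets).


(X, τ) is disconnected; components = [{θ}, {κ}, {λ}, {η, ι}].

Find clopen sets (U ∈ τ with X ∖ U ∈ τ):
  U = ∅, X ∖ U = {η, θ, ι, κ, λ} — both open, so U is clopen.
  U = {θ}, X ∖ U = {η, ι, κ, λ} — both open, so U is clopen.
  U = {κ}, X ∖ U = {η, θ, ι, λ} — both open, so U is clopen.
  U = {λ}, X ∖ U = {η, θ, ι, κ} — both open, so U is clopen.
  U = {η, ι}, X ∖ U = {θ, κ, λ} — both open, so U is clopen.
  U = {θ, κ}, X ∖ U = {η, ι, λ} — both open, so U is clopen.
  U = {θ, λ}, X ∖ U = {η, ι, κ} — both open, so U is clopen.
  U = {κ, λ}, X ∖ U = {η, θ, ι} — both open, so U is clopen.
  U = {η, θ, ι}, X ∖ U = {κ, λ} — both open, so U is clopen.
  U = {η, ι, κ}, X ∖ U = {θ, λ} — both open, so U is clopen.
  U = {η, ι, λ}, X ∖ U = {θ, κ} — both open, so U is clopen.
  U = {θ, κ, λ}, X ∖ U = {η, ι} — both open, so U is clopen.
  U = {η, θ, ι, κ}, X ∖ U = {λ} — both open, so U is clopen.
  U = {η, θ, ι, λ}, X ∖ U = {κ} — both open, so U is clopen.
  U = {η, ι, κ, λ}, X ∖ U = {θ} — both open, so U is clopen.
  U = {η, θ, ι, κ, λ}, X ∖ U = ∅ — both open, so U is clopen.
Nontrivial clopen(s) exist: e.g. {η, ι}. So (X, τ) is disconnected.
Compute connected components by grouping points that agree on all clopens:
  component: {θ}
  component: {κ}
  component: {λ}
  component: {η, ι}


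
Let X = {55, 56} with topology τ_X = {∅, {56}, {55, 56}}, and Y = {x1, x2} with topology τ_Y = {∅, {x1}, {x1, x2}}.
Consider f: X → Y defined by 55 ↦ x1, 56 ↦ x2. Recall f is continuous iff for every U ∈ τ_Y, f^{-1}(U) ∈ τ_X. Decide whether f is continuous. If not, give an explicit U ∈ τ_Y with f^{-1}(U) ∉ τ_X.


f is NOT continuous.

Compute f^{-1}(U) for each U ∈ τ_Y:
  U = ∅: f^{-1}(U) = ∅ ∈ τ_X ✓.
  U = {x1}: f^{-1}(U) = {55} ∉ τ_X ✗.
  U = {x1, x2}: f^{-1}(U) = {55, 56} ∈ τ_X ✓.
Found U = {x1} with f^{-1}(U) = {55} not in τ_X. Therefore f is NOT continuous.


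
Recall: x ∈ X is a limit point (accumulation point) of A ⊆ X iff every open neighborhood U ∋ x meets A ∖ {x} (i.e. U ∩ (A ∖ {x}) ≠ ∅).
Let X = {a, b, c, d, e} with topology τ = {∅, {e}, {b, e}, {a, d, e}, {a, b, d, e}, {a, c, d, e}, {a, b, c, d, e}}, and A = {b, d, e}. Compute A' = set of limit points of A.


A' = {a, b, c, d}

For each x ∈ X, list the open sets U ∈ τ with x ∈ U, then check whether U ∩ (A ∖ {x}) ≠ ∅ for every such U.
  x = a: opens ∋ x are {a, d, e}, {a, b, d, e}, {a, c, d, e}, {a, b, c, d, e}; each meets A ∖ {a}, so x IS a limit point.
  x = b: opens ∋ x are {b, e}, {a, b, d, e}, {a, b, c, d, e}; each meets A ∖ {b}, so x IS a limit point.
  x = c: opens ∋ x are {a, c, d, e}, {a, b, c, d, e}; each meets A ∖ {c}, so x IS a limit point.
  x = d: opens ∋ x are {a, d, e}, {a, b, d, e}, {a, c, d, e}, {a, b, c, d, e}; each meets A ∖ {d}, so x IS a limit point.
  x = e: open {e} ∋ x has {e} ∩ (A ∖ {e}) = ∅, so x is NOT a limit point.
Collecting: A' = {a, b, c, d}.


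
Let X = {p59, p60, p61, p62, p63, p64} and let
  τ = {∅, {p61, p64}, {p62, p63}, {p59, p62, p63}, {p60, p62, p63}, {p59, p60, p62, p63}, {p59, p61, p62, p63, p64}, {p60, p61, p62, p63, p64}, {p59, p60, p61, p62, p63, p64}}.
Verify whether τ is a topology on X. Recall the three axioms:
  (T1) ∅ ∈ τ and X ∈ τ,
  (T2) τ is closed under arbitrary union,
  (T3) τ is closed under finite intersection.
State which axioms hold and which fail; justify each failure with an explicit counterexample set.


τ is NOT a topology on X.

Axiom (T1): ∅ ∈ τ? Yes; X ∈ τ? Yes.
Axiom (T2/T3): check pairwise unions and intersections of members of τ.
Counterexample for (T2): {p61, p64} ∪ {p62, p63} = {p61, p62, p63, p64} ∉ τ. Therefore τ is NOT a topology.


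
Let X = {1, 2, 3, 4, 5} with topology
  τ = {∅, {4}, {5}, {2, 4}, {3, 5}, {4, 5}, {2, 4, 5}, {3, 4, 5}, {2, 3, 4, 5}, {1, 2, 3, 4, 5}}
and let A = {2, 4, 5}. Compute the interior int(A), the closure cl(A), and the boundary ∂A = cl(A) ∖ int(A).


int(A) = {2, 4, 5}, cl(A) = {1, 2, 3, 4, 5}, ∂A = {1, 3}.

Closed sets in (X, τ) are complements of opens:
  closed(X, τ) = {∅, {1}, {1, 2}, {1, 3}, {1, 2, 3}, {1, 2, 4}, {1, 3, 5}, {1, 2, 3, 4}, {1, 2, 3, 5}, {1, 2, 3, 4, 5}}.
int(A) = ⋃ {U ∈ τ : U ⊆ A}. Opens contained in A: ∅, {4}, {5}, {2, 4}, {4, 5}, {2, 4, 5}.
Taking the union of these: int(A) = {2, 4, 5}.
cl(A) = ⋂ {C closed : A ⊆ C}. Closed sets containing A: {1, 2, 3, 4, 5}.
Intersecting these: cl(A) = {1, 2, 3, 4, 5}.
∂A = cl(A) ∖ int(A) = {1, 2, 3, 4, 5} ∖ {2, 4, 5} = {1, 3}.


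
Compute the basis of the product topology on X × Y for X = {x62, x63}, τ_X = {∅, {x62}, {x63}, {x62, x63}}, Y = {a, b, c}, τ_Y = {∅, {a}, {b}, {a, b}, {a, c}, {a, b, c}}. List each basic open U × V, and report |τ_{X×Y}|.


Basis B = {∅ × ∅, {x62} × {a}, {x62} × {b}, {x63} × {a}, {x63} × {b}, {x62} × {a, b}, {x62} × {a, c}, {x62, x63} × {a}, {x62, x63} × {b}, {x63} × {a, b}, {x63} × {a, c}, {x62} × {a, b, c}, {x63} × {a, b, c}, {x62, x63} × {a, b}, {x62, x63} × {a, c}, {x62, x63} × {a, b, c}}; |τ_{X×Y}| = 36.

Enumerate products U × V with U ∈ τ_X, V ∈ τ_Y (deduplicated):
  ∅ × ∅ = {} (∅)
  {x62} × {a} = {(x62,a)}
  {x62} × {b} = {(x62,b)}
  {x63} × {a} = {(x63,a)}
  {x63} × {b} = {(x63,b)}
  {x62} × {a, b} = {(x62,a), (x62,b)}
  {x62} × {a, c} = {(x62,a), (x62,c)}
  {x62, x63} × {a} = {(x62,a), (x63,a)}
  {x62, x63} × {b} = {(x62,b), (x63,b)}
  {x63} × {a, b} = {(x63,a), (x63,b)}
  {x63} × {a, c} = {(x63,a), (x63,c)}
  {x62} × {a, b, c} = {(x62,a), (x62,b), (x62,c)}
  {x63} × {a, b, c} = {(x63,a), (x63,b), (x63,c)}
  {x62, x63} × {a, b} = {(x62,a), (x62,b), (x63,a), (x63,b)}
  {x62, x63} × {a, c} = {(x62,a), (x62,c), (x63,a), (x63,c)}
  {x62, x63} × {a, b, c} = {(x62,a), (x62,b), (x62,c), (x63,a), (x63,b), (x63,c)}
These 16 distinct sets form the basis B.
Close under arbitrary unions to get τ_{X×Y}; counting gives |τ_{X×Y}| = 36.


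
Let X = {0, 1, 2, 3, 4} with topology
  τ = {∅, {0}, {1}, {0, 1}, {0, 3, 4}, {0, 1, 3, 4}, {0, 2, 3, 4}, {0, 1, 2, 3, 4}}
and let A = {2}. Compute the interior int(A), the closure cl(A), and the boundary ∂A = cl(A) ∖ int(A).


int(A) = ∅, cl(A) = {2}, ∂A = {2}.

Closed sets in (X, τ) are complements of opens:
  closed(X, τ) = {∅, {1}, {2}, {1, 2}, {2, 3, 4}, {0, 2, 3, 4}, {1, 2, 3, 4}, {0, 1, 2, 3, 4}}.
int(A) = ⋃ {U ∈ τ : U ⊆ A}. Opens contained in A: ∅.
Taking the union of these: int(A) = ∅.
cl(A) = ⋂ {C closed : A ⊆ C}. Closed sets containing A: {2}, {1, 2}, {2, 3, 4}, {0, 2, 3, 4}, {1, 2, 3, 4}, {0, 1, 2, 3, 4}.
Intersecting these: cl(A) = {2}.
∂A = cl(A) ∖ int(A) = {2} ∖ ∅ = {2}.


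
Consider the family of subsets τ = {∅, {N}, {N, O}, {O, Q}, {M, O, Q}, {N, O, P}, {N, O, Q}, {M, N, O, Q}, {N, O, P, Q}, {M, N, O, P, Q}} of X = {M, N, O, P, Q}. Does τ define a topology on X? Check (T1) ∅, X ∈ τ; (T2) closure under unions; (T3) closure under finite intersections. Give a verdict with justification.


τ is NOT a topology on X.

Axiom (T1): ∅ ∈ τ? Yes; X ∈ τ? Yes.
Axiom (T2/T3): check pairwise unions and intersections of members of τ.
Counterexample for (T3): {N, O} ∩ {O, Q} = {O} ∉ τ. Therefore τ is NOT a topology.


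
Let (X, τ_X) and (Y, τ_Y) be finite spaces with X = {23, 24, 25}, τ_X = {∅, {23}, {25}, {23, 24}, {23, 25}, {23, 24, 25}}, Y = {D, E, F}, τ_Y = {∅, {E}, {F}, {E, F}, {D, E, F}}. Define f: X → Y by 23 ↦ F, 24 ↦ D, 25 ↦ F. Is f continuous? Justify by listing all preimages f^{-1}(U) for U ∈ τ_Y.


f IS continuous.

Compute f^{-1}(U) for each U ∈ τ_Y:
  U = ∅: f^{-1}(U) = ∅ ∈ τ_X ✓.
  U = {E}: f^{-1}(U) = ∅ ∈ τ_X ✓.
  U = {F}: f^{-1}(U) = {23, 25} ∈ τ_X ✓.
  U = {E, F}: f^{-1}(U) = {23, 25} ∈ τ_X ✓.
  U = {D, E, F}: f^{-1}(U) = {23, 24, 25} ∈ τ_X ✓.
Every preimage lies in τ_X, so f IS continuous.


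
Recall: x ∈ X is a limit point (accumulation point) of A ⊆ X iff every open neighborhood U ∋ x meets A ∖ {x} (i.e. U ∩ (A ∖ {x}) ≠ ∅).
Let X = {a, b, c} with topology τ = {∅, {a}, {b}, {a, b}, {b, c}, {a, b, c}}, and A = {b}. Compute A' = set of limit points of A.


A' = {c}

For each x ∈ X, list the open sets U ∈ τ with x ∈ U, then check whether U ∩ (A ∖ {x}) ≠ ∅ for every such U.
  x = a: open {a} ∋ x has {a} ∩ (A ∖ {a}) = ∅, so x is NOT a limit point.
  x = b: open {b} ∋ x has {b} ∩ (A ∖ {b}) = ∅, so x is NOT a limit point.
  x = c: opens ∋ x are {b, c}, {a, b, c}; each meets A ∖ {c}, so x IS a limit point.
Collecting: A' = {c}.


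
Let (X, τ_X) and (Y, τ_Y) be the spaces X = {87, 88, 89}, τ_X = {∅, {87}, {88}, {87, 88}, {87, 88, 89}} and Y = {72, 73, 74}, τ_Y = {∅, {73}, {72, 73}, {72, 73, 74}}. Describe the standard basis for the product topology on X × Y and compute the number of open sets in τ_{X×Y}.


Basis B = {∅ × ∅, {87} × {73}, {88} × {73}, {87} × {72, 73}, {87, 88} × {73}, {88} × {72, 73}, {87} × {72, 73, 74}, {87, 88, 89} × {73}, {88} × {72, 73, 74}, {87, 88} × {72, 73}, {87, 88} × {72, 73, 74}, {87, 88, 89} × {72, 73}, {87, 88, 89} × {72, 73, 74}}; |τ_{X×Y}| = 30.

Enumerate products U × V with U ∈ τ_X, V ∈ τ_Y (deduplicated):
  ∅ × ∅ = {} (∅)
  {87} × {73} = {(87,73)}
  {88} × {73} = {(88,73)}
  {87} × {72, 73} = {(87,72), (87,73)}
  {87, 88} × {73} = {(87,73), (88,73)}
  {88} × {72, 73} = {(88,72), (88,73)}
  {87} × {72, 73, 74} = {(87,72), (87,73), (87,74)}
  {87, 88, 89} × {73} = {(87,73), (88,73), (89,73)}
  {88} × {72, 73, 74} = {(88,72), (88,73), (88,74)}
  {87, 88} × {72, 73} = {(87,72), (87,73), (88,72), (88,73)}
  {87, 88} × {72, 73, 74} = {(87,72), (87,73), (87,74), (88,72), (88,73), (88,74)}
  {87, 88, 89} × {72, 73} = {(87,72), (87,73), (88,72), (88,73), (89,72), (89,73)}
  {87, 88, 89} × {72, 73, 74} = {(87,72), (87,73), (87,74), (88,72), (88,73), (88,74), (89,72), (89,73), (89,74)}
These 13 distinct sets form the basis B.
Close under arbitrary unions to get τ_{X×Y}; counting gives |τ_{X×Y}| = 30.


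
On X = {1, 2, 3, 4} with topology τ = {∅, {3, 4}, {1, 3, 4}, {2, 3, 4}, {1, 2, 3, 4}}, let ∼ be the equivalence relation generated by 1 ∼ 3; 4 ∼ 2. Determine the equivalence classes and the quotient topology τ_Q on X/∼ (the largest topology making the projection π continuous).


X/∼ = {[1=3], [2=4]}; |τ_Q| = 2.

Equivalence classes: [1=3], [2=4].
Quotient map π: X → X/∼ sends 1 ↦ [1=3], 2 ↦ [2=4], 3 ↦ [1=3], 4 ↦ [2=4].
For each subset V ⊆ X/∼, compute π^{-1}(V) ⊆ X and check whether π^{-1}(V) ∈ τ. V is open in τ_Q iff π^{-1}(V) ∈ τ.
  V = {}: π^{-1}(V) = ∅ ∈ τ ✓.
  V = {[1=3]}: π^{-1}(V) = {1, 3} ∉ τ ✗.
  V = {[2=4]}: π^{-1}(V) = {2, 4} ∉ τ ✗.
  V = {[1=3], [2=4]}: π^{-1}(V) = {1, 2, 3, 4} ∈ τ ✓.
Open sets in the quotient: τ_Q = {{}, {[1=3], [2=4]}} (2 elements).


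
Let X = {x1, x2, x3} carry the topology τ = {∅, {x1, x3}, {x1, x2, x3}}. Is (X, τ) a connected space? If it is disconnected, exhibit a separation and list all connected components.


(X, τ) is connected.

Find clopen sets (U ∈ τ with X ∖ U ∈ τ):
  U = ∅, X ∖ U = {x1, x2, x3} — both open, so U is clopen.
  U = {x1, x2, x3}, X ∖ U = ∅ — both open, so U is clopen.
Only trivial clopens (∅ and X) exist, so (X, τ) is connected.
Compute connected components by grouping points that agree on all clopens:
  component: {x1, x2, x3}


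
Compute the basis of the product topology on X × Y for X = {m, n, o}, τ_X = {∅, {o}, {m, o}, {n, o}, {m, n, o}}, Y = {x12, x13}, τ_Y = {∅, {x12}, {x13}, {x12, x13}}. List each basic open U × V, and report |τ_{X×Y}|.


Basis B = {∅ × ∅, {o} × {x12}, {o} × {x13}, {m, o} × {x12}, {m, o} × {x13}, {n, o} × {x12}, {n, o} × {x13}, {o} × {x12, x13}, {m, n, o} × {x12}, {m, n, o} × {x13}, {m, o} × {x12, x13}, {n, o} × {x12, x13}, {m, n, o} × {x12, x13}}; |τ_{X×Y}| = 25.

Enumerate products U × V with U ∈ τ_X, V ∈ τ_Y (deduplicated):
  ∅ × ∅ = {} (∅)
  {o} × {x12} = {(o,x12)}
  {o} × {x13} = {(o,x13)}
  {m, o} × {x12} = {(m,x12), (o,x12)}
  {m, o} × {x13} = {(m,x13), (o,x13)}
  {n, o} × {x12} = {(n,x12), (o,x12)}
  {n, o} × {x13} = {(n,x13), (o,x13)}
  {o} × {x12, x13} = {(o,x12), (o,x13)}
  {m, n, o} × {x12} = {(m,x12), (n,x12), (o,x12)}
  {m, n, o} × {x13} = {(m,x13), (n,x13), (o,x13)}
  {m, o} × {x12, x13} = {(m,x12), (m,x13), (o,x12), (o,x13)}
  {n, o} × {x12, x13} = {(n,x12), (n,x13), (o,x12), (o,x13)}
  {m, n, o} × {x12, x13} = {(m,x12), (m,x13), (n,x12), (n,x13), (o,x12), (o,x13)}
These 13 distinct sets form the basis B.
Close under arbitrary unions to get τ_{X×Y}; counting gives |τ_{X×Y}| = 25.


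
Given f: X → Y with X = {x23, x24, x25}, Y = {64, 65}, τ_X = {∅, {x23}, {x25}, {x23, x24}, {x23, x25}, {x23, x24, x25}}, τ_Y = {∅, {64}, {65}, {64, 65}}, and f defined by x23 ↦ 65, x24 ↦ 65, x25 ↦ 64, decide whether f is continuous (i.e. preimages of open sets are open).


f IS continuous.

Compute f^{-1}(U) for each U ∈ τ_Y:
  U = ∅: f^{-1}(U) = ∅ ∈ τ_X ✓.
  U = {64}: f^{-1}(U) = {x25} ∈ τ_X ✓.
  U = {65}: f^{-1}(U) = {x23, x24} ∈ τ_X ✓.
  U = {64, 65}: f^{-1}(U) = {x23, x24, x25} ∈ τ_X ✓.
Every preimage lies in τ_X, so f IS continuous.


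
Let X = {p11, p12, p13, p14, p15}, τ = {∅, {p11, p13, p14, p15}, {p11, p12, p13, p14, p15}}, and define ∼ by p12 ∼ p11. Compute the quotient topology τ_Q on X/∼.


X/∼ = {[p11=p12], [p13], [p14], [p15]}; |τ_Q| = 2.

Equivalence classes: [p11=p12], [p13], [p14], [p15].
Quotient map π: X → X/∼ sends p11 ↦ [p11=p12], p12 ↦ [p11=p12], p13 ↦ [p13], p14 ↦ [p14], p15 ↦ [p15].
For each subset V ⊆ X/∼, compute π^{-1}(V) ⊆ X and check whether π^{-1}(V) ∈ τ. V is open in τ_Q iff π^{-1}(V) ∈ τ.
  V = {}: π^{-1}(V) = ∅ ∈ τ ✓.
  V = {[p11=p12]}: π^{-1}(V) = {p11, p12} ∉ τ ✗.
  V = {[p13]}: π^{-1}(V) = {p13} ∉ τ ✗.
  V = {[p11=p12], [p13]}: π^{-1}(V) = {p11, p12, p13} ∉ τ ✗.
  V = {[p14]}: π^{-1}(V) = {p14} ∉ τ ✗.
  V = {[p11=p12], [p14]}: π^{-1}(V) = {p11, p12, p14} ∉ τ ✗.
  V = {[p13], [p14]}: π^{-1}(V) = {p13, p14} ∉ τ ✗.
  V = {[p11=p12], [p13], [p14]}: π^{-1}(V) = {p11, p12, p13, p14} ∉ τ ✗.
  V = {[p15]}: π^{-1}(V) = {p15} ∉ τ ✗.
  V = {[p11=p12], [p15]}: π^{-1}(V) = {p11, p12, p15} ∉ τ ✗.
  V = {[p13], [p15]}: π^{-1}(V) = {p13, p15} ∉ τ ✗.
  V = {[p11=p12], [p13], [p15]}: π^{-1}(V) = {p11, p12, p13, p15} ∉ τ ✗.
  V = {[p14], [p15]}: π^{-1}(V) = {p14, p15} ∉ τ ✗.
  V = {[p11=p12], [p14], [p15]}: π^{-1}(V) = {p11, p12, p14, p15} ∉ τ ✗.
  V = {[p13], [p14], [p15]}: π^{-1}(V) = {p13, p14, p15} ∉ τ ✗.
  V = {[p11=p12], [p13], [p14], [p15]}: π^{-1}(V) = {p11, p12, p13, p14, p15} ∈ τ ✓.
Open sets in the quotient: τ_Q = {{}, {[p11=p12], [p13], [p14], [p15]}} (2 elements).


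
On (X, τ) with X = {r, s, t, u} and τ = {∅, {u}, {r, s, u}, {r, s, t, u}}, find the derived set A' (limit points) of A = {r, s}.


A' = {r, s, t}

For each x ∈ X, list the open sets U ∈ τ with x ∈ U, then check whether U ∩ (A ∖ {x}) ≠ ∅ for every such U.
  x = r: opens ∋ x are {r, s, u}, {r, s, t, u}; each meets A ∖ {r}, so x IS a limit point.
  x = s: opens ∋ x are {r, s, u}, {r, s, t, u}; each meets A ∖ {s}, so x IS a limit point.
  x = t: opens ∋ x are {r, s, t, u}; each meets A ∖ {t}, so x IS a limit point.
  x = u: open {u} ∋ x has {u} ∩ (A ∖ {u}) = ∅, so x is NOT a limit point.
Collecting: A' = {r, s, t}.


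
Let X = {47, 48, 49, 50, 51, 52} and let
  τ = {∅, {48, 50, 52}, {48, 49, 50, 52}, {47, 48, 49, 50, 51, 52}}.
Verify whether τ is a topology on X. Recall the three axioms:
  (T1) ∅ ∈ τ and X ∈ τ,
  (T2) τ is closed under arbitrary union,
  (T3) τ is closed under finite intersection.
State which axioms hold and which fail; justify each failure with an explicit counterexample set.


τ IS a topology on X.

Axiom (T1): ∅ ∈ τ? Yes; X ∈ τ? Yes.
Axiom (T2/T3): check pairwise unions and intersections of members of τ.
All pairwise intersections and unions checked — each lies in τ. Therefore τ satisfies (T1), (T2), (T3): it IS a topology on X.


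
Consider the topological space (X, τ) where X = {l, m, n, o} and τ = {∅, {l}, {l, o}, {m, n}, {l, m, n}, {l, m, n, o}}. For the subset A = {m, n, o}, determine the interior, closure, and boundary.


int(A) = {m, n}, cl(A) = {m, n, o}, ∂A = {o}.

Closed sets in (X, τ) are complements of opens:
  closed(X, τ) = {∅, {o}, {l, o}, {m, n}, {m, n, o}, {l, m, n, o}}.
int(A) = ⋃ {U ∈ τ : U ⊆ A}. Opens contained in A: ∅, {m, n}.
Taking the union of these: int(A) = {m, n}.
cl(A) = ⋂ {C closed : A ⊆ C}. Closed sets containing A: {m, n, o}, {l, m, n, o}.
Intersecting these: cl(A) = {m, n, o}.
∂A = cl(A) ∖ int(A) = {m, n, o} ∖ {m, n} = {o}.


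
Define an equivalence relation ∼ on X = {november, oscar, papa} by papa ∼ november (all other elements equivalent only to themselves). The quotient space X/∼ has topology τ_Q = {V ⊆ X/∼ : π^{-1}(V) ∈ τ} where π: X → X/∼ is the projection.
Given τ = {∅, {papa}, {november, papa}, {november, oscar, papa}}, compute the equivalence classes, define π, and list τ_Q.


X/∼ = {[november=papa], [oscar]}; |τ_Q| = 3.

Equivalence classes: [november=papa], [oscar].
Quotient map π: X → X/∼ sends november ↦ [november=papa], oscar ↦ [oscar], papa ↦ [november=papa].
For each subset V ⊆ X/∼, compute π^{-1}(V) ⊆ X and check whether π^{-1}(V) ∈ τ. V is open in τ_Q iff π^{-1}(V) ∈ τ.
  V = {}: π^{-1}(V) = ∅ ∈ τ ✓.
  V = {[november=papa]}: π^{-1}(V) = {november, papa} ∈ τ ✓.
  V = {[oscar]}: π^{-1}(V) = {oscar} ∉ τ ✗.
  V = {[november=papa], [oscar]}: π^{-1}(V) = {november, oscar, papa} ∈ τ ✓.
Open sets in the quotient: τ_Q = {{}, {[november=papa]}, {[november=papa], [oscar]}} (3 elements).


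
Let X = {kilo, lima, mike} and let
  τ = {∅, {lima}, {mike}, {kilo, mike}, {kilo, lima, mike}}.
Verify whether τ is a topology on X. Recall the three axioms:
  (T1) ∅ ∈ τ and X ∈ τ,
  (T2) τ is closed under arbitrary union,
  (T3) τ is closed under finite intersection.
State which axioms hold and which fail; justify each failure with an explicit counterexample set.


τ is NOT a topology on X.

Axiom (T1): ∅ ∈ τ? Yes; X ∈ τ? Yes.
Axiom (T2/T3): check pairwise unions and intersections of members of τ.
Counterexample for (T2): {lima} ∪ {mike} = {lima, mike} ∉ τ. Therefore τ is NOT a topology.


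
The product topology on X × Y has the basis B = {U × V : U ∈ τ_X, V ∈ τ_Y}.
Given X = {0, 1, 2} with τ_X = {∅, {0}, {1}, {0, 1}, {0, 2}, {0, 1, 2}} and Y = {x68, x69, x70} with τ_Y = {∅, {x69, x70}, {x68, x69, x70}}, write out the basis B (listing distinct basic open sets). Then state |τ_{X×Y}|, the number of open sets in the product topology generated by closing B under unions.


Basis B = {∅ × ∅, {0} × {x69, x70}, {1} × {x69, x70}, {0} × {x68, x69, x70}, {1} × {x68, x69, x70}, {0, 1} × {x69, x70}, {0, 2} × {x69, x70}, {0, 1} × {x68, x69, x70}, {0, 2} × {x68, x69, x70}, {0, 1, 2} × {x69, x70}, {0, 1, 2} × {x68, x69, x70}}; |τ_{X×Y}| = 18.

Enumerate products U × V with U ∈ τ_X, V ∈ τ_Y (deduplicated):
  ∅ × ∅ = {} (∅)
  {0} × {x69, x70} = {(0,x69), (0,x70)}
  {1} × {x69, x70} = {(1,x69), (1,x70)}
  {0} × {x68, x69, x70} = {(0,x68), (0,x69), (0,x70)}
  {1} × {x68, x69, x70} = {(1,x68), (1,x69), (1,x70)}
  {0, 1} × {x69, x70} = {(0,x69), (0,x70), (1,x69), (1,x70)}
  {0, 2} × {x69, x70} = {(0,x69), (0,x70), (2,x69), (2,x70)}
  {0, 1} × {x68, x69, x70} = {(0,x68), (0,x69), (0,x70), (1,x68), (1,x69), (1,x70)}
  {0, 2} × {x68, x69, x70} = {(0,x68), (0,x69), (0,x70), (2,x68), (2,x69), (2,x70)}
  {0, 1, 2} × {x69, x70} = {(0,x69), (0,x70), (1,x69), (1,x70), (2,x69), (2,x70)}
  {0, 1, 2} × {x68, x69, x70} = {(0,x68), (0,x69), (0,x70), (1,x68), (1,x69), (1,x70), (2,x68), (2,x69), (2,x70)}
These 11 distinct sets form the basis B.
Close under arbitrary unions to get τ_{X×Y}; counting gives |τ_{X×Y}| = 18.


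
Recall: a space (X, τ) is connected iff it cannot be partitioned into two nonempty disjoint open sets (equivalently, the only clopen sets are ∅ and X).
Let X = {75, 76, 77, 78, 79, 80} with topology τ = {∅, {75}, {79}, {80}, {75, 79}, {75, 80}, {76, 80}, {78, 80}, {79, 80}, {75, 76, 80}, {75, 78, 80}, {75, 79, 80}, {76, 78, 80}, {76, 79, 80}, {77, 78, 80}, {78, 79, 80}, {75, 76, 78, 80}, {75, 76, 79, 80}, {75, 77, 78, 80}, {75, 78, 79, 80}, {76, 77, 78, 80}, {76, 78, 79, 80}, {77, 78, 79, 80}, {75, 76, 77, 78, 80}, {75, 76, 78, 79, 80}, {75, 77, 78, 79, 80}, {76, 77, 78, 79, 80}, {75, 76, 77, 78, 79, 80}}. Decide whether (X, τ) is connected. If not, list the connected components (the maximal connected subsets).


(X, τ) is disconnected; components = [{75}, {79}, {76, 77, 78, 80}].

Find clopen sets (U ∈ τ with X ∖ U ∈ τ):
  U = ∅, X ∖ U = {75, 76, 77, 78, 79, 80} — both open, so U is clopen.
  U = {75}, X ∖ U = {76, 77, 78, 79, 80} — both open, so U is clopen.
  U = {79}, X ∖ U = {75, 76, 77, 78, 80} — both open, so U is clopen.
  U = {75, 79}, X ∖ U = {76, 77, 78, 80} — both open, so U is clopen.
  U = {76, 77, 78, 80}, X ∖ U = {75, 79} — both open, so U is clopen.
  U = {75, 76, 77, 78, 80}, X ∖ U = {79} — both open, so U is clopen.
  U = {76, 77, 78, 79, 80}, X ∖ U = {75} — both open, so U is clopen.
  U = {75, 76, 77, 78, 79, 80}, X ∖ U = ∅ — both open, so U is clopen.
Nontrivial clopen(s) exist: e.g. {79}. So (X, τ) is disconnected.
Compute connected components by grouping points that agree on all clopens:
  component: {75}
  component: {79}
  component: {76, 77, 78, 80}


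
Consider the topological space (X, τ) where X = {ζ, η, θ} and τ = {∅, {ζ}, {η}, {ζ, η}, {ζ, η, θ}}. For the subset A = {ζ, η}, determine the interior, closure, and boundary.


int(A) = {ζ, η}, cl(A) = {ζ, η, θ}, ∂A = {θ}.

Closed sets in (X, τ) are complements of opens:
  closed(X, τ) = {∅, {θ}, {ζ, θ}, {η, θ}, {ζ, η, θ}}.
int(A) = ⋃ {U ∈ τ : U ⊆ A}. Opens contained in A: ∅, {ζ}, {η}, {ζ, η}.
Taking the union of these: int(A) = {ζ, η}.
cl(A) = ⋂ {C closed : A ⊆ C}. Closed sets containing A: {ζ, η, θ}.
Intersecting these: cl(A) = {ζ, η, θ}.
∂A = cl(A) ∖ int(A) = {ζ, η, θ} ∖ {ζ, η} = {θ}.


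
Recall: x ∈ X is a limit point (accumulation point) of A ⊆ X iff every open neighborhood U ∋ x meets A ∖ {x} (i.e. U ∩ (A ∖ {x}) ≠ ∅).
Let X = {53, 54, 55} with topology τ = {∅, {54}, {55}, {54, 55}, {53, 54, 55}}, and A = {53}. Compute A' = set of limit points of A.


A' = ∅

For each x ∈ X, list the open sets U ∈ τ with x ∈ U, then check whether U ∩ (A ∖ {x}) ≠ ∅ for every such U.
  x = 53: open {53, 54, 55} ∋ x has {53, 54, 55} ∩ (A ∖ {53}) = ∅, so x is NOT a limit point.
  x = 54: open {54} ∋ x has {54} ∩ (A ∖ {54}) = ∅, so x is NOT a limit point.
  x = 55: open {55} ∋ x has {55} ∩ (A ∖ {55}) = ∅, so x is NOT a limit point.
Collecting: A' = ∅.


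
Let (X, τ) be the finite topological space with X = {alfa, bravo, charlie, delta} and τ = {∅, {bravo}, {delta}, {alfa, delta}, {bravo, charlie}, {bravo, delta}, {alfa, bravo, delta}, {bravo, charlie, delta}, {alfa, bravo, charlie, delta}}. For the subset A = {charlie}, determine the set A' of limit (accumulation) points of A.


A' = ∅

For each x ∈ X, list the open sets U ∈ τ with x ∈ U, then check whether U ∩ (A ∖ {x}) ≠ ∅ for every such U.
  x = alfa: open {alfa, delta} ∋ x has {alfa, delta} ∩ (A ∖ {alfa}) = ∅, so x is NOT a limit point.
  x = bravo: open {bravo} ∋ x has {bravo} ∩ (A ∖ {bravo}) = ∅, so x is NOT a limit point.
  x = charlie: open {bravo, charlie} ∋ x has {bravo, charlie} ∩ (A ∖ {charlie}) = ∅, so x is NOT a limit point.
  x = delta: open {delta} ∋ x has {delta} ∩ (A ∖ {delta}) = ∅, so x is NOT a limit point.
Collecting: A' = ∅.


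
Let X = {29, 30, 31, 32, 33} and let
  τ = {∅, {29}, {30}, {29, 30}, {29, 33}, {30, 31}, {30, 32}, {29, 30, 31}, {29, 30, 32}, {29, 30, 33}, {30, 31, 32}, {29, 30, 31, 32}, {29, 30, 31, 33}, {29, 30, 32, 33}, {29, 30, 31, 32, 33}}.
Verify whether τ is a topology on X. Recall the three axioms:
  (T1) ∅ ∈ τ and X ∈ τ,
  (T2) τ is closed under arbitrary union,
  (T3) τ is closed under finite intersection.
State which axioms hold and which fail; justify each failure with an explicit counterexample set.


τ IS a topology on X.

Axiom (T1): ∅ ∈ τ? Yes; X ∈ τ? Yes.
Axiom (T2/T3): check pairwise unions and intersections of members of τ.
All pairwise intersections and unions checked — each lies in τ. Therefore τ satisfies (T1), (T2), (T3): it IS a topology on X.


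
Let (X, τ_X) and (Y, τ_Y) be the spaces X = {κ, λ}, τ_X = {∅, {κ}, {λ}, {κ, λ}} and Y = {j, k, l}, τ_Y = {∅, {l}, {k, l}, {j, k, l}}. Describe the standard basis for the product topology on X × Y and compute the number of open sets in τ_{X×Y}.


Basis B = {∅ × ∅, {κ} × {l}, {λ} × {l}, {κ} × {k, l}, {κ, λ} × {l}, {λ} × {k, l}, {κ} × {j, k, l}, {λ} × {j, k, l}, {κ, λ} × {k, l}, {κ, λ} × {j, k, l}}; |τ_{X×Y}| = 16.

Enumerate products U × V with U ∈ τ_X, V ∈ τ_Y (deduplicated):
  ∅ × ∅ = {} (∅)
  {κ} × {l} = {(κ,l)}
  {λ} × {l} = {(λ,l)}
  {κ} × {k, l} = {(κ,k), (κ,l)}
  {κ, λ} × {l} = {(κ,l), (λ,l)}
  {λ} × {k, l} = {(λ,k), (λ,l)}
  {κ} × {j, k, l} = {(κ,j), (κ,k), (κ,l)}
  {λ} × {j, k, l} = {(λ,j), (λ,k), (λ,l)}
  {κ, λ} × {k, l} = {(κ,k), (κ,l), (λ,k), (λ,l)}
  {κ, λ} × {j, k, l} = {(κ,j), (κ,k), (κ,l), (λ,j), (λ,k), (λ,l)}
These 10 distinct sets form the basis B.
Close under arbitrary unions to get τ_{X×Y}; counting gives |τ_{X×Y}| = 16.


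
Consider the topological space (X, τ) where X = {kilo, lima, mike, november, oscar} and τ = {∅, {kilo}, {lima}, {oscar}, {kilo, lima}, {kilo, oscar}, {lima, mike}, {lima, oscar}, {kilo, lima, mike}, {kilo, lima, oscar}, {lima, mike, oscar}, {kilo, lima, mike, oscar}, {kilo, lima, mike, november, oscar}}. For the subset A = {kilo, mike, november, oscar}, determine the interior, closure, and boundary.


int(A) = {kilo, oscar}, cl(A) = {kilo, mike, november, oscar}, ∂A = {mike, november}.

Closed sets in (X, τ) are complements of opens:
  closed(X, τ) = {∅, {november}, {kilo, november}, {mike, november}, {november, oscar}, {kilo, mike, november}, {kilo, november, oscar}, {lima, mike, november}, {mike, november, oscar}, {kilo, lima, mike, november}, {kilo, mike, november, oscar}, {lima, mike, november, oscar}, {kilo, lima, mike, november, oscar}}.
int(A) = ⋃ {U ∈ τ : U ⊆ A}. Opens contained in A: ∅, {kilo}, {oscar}, {kilo, oscar}.
Taking the union of these: int(A) = {kilo, oscar}.
cl(A) = ⋂ {C closed : A ⊆ C}. Closed sets containing A: {kilo, mike, november, oscar}, {kilo, lima, mike, november, oscar}.
Intersecting these: cl(A) = {kilo, mike, november, oscar}.
∂A = cl(A) ∖ int(A) = {kilo, mike, november, oscar} ∖ {kilo, oscar} = {mike, november}.


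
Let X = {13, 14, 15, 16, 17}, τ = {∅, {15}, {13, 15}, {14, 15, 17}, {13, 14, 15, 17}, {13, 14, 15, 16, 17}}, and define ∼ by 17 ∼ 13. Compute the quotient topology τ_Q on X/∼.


X/∼ = {[13=17], [14], [15], [16]}; |τ_Q| = 4.

Equivalence classes: [13=17], [14], [15], [16].
Quotient map π: X → X/∼ sends 13 ↦ [13=17], 14 ↦ [14], 15 ↦ [15], 16 ↦ [16], 17 ↦ [13=17].
For each subset V ⊆ X/∼, compute π^{-1}(V) ⊆ X and check whether π^{-1}(V) ∈ τ. V is open in τ_Q iff π^{-1}(V) ∈ τ.
  V = {}: π^{-1}(V) = ∅ ∈ τ ✓.
  V = {[13=17]}: π^{-1}(V) = {13, 17} ∉ τ ✗.
  V = {[14]}: π^{-1}(V) = {14} ∉ τ ✗.
  V = {[13=17], [14]}: π^{-1}(V) = {13, 14, 17} ∉ τ ✗.
  V = {[15]}: π^{-1}(V) = {15} ∈ τ ✓.
  V = {[13=17], [15]}: π^{-1}(V) = {13, 15, 17} ∉ τ ✗.
  V = {[14], [15]}: π^{-1}(V) = {14, 15} ∉ τ ✗.
  V = {[13=17], [14], [15]}: π^{-1}(V) = {13, 14, 15, 17} ∈ τ ✓.
  V = {[16]}: π^{-1}(V) = {16} ∉ τ ✗.
  V = {[13=17], [16]}: π^{-1}(V) = {13, 16, 17} ∉ τ ✗.
  V = {[14], [16]}: π^{-1}(V) = {14, 16} ∉ τ ✗.
  V = {[13=17], [14], [16]}: π^{-1}(V) = {13, 14, 16, 17} ∉ τ ✗.
  V = {[15], [16]}: π^{-1}(V) = {15, 16} ∉ τ ✗.
  V = {[13=17], [15], [16]}: π^{-1}(V) = {13, 15, 16, 17} ∉ τ ✗.
  V = {[14], [15], [16]}: π^{-1}(V) = {14, 15, 16} ∉ τ ✗.
  V = {[13=17], [14], [15], [16]}: π^{-1}(V) = {13, 14, 15, 16, 17} ∈ τ ✓.
Open sets in the quotient: τ_Q = {{}, {[15]}, {[13=17], [14], [15]}, {[13=17], [14], [15], [16]}} (4 elements).


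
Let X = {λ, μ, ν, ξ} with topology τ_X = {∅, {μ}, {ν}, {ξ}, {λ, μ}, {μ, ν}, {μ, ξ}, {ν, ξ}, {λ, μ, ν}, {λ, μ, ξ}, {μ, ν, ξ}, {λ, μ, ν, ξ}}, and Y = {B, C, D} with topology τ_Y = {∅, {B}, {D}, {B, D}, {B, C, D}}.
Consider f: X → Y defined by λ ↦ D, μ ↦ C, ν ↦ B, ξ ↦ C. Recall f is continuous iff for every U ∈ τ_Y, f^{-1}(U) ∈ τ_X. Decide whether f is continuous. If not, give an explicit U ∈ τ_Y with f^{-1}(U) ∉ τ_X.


f is NOT continuous.

Compute f^{-1}(U) for each U ∈ τ_Y:
  U = ∅: f^{-1}(U) = ∅ ∈ τ_X ✓.
  U = {B}: f^{-1}(U) = {ν} ∈ τ_X ✓.
  U = {D}: f^{-1}(U) = {λ} ∉ τ_X ✗.
  U = {B, D}: f^{-1}(U) = {λ, ν} ∉ τ_X ✗.
  U = {B, C, D}: f^{-1}(U) = {λ, μ, ν, ξ} ∈ τ_X ✓.
Found U = {D} with f^{-1}(U) = {λ} not in τ_X. Therefore f is NOT continuous.


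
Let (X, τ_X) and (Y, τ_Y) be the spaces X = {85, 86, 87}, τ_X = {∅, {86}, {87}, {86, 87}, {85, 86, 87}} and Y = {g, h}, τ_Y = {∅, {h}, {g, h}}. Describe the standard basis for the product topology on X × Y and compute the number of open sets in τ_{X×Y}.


Basis B = {∅ × ∅, {86} × {h}, {87} × {h}, {86} × {g, h}, {86, 87} × {h}, {87} × {g, h}, {85, 86, 87} × {h}, {86, 87} × {g, h}, {85, 86, 87} × {g, h}}; |τ_{X×Y}| = 14.

Enumerate products U × V with U ∈ τ_X, V ∈ τ_Y (deduplicated):
  ∅ × ∅ = {} (∅)
  {86} × {h} = {(86,h)}
  {87} × {h} = {(87,h)}
  {86} × {g, h} = {(86,g), (86,h)}
  {86, 87} × {h} = {(86,h), (87,h)}
  {87} × {g, h} = {(87,g), (87,h)}
  {85, 86, 87} × {h} = {(85,h), (86,h), (87,h)}
  {86, 87} × {g, h} = {(86,g), (86,h), (87,g), (87,h)}
  {85, 86, 87} × {g, h} = {(85,g), (85,h), (86,g), (86,h), (87,g), (87,h)}
These 9 distinct sets form the basis B.
Close under arbitrary unions to get τ_{X×Y}; counting gives |τ_{X×Y}| = 14.


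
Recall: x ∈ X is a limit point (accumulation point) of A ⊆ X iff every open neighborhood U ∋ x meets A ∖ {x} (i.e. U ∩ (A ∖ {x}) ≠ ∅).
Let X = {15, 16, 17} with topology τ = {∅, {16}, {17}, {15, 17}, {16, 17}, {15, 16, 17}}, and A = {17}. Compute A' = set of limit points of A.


A' = {15}

For each x ∈ X, list the open sets U ∈ τ with x ∈ U, then check whether U ∩ (A ∖ {x}) ≠ ∅ for every such U.
  x = 15: opens ∋ x are {15, 17}, {15, 16, 17}; each meets A ∖ {15}, so x IS a limit point.
  x = 16: open {16} ∋ x has {16} ∩ (A ∖ {16}) = ∅, so x is NOT a limit point.
  x = 17: open {17} ∋ x has {17} ∩ (A ∖ {17}) = ∅, so x is NOT a limit point.
Collecting: A' = {15}.


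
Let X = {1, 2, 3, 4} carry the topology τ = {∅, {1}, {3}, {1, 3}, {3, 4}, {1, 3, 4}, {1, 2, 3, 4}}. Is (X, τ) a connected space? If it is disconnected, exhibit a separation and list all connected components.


(X, τ) is connected.

Find clopen sets (U ∈ τ with X ∖ U ∈ τ):
  U = ∅, X ∖ U = {1, 2, 3, 4} — both open, so U is clopen.
  U = {1, 2, 3, 4}, X ∖ U = ∅ — both open, so U is clopen.
Only trivial clopens (∅ and X) exist, so (X, τ) is connected.
Compute connected components by grouping points that agree on all clopens:
  component: {1, 2, 3, 4}


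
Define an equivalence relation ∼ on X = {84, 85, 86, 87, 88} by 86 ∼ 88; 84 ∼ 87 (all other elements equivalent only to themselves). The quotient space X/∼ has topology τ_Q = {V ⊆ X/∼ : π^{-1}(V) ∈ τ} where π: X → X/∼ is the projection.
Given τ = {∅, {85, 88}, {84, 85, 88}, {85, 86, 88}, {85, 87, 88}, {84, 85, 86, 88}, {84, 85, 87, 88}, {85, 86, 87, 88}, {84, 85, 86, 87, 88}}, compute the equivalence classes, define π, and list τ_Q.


X/∼ = {[84=87], [85], [86=88]}; |τ_Q| = 3.

Equivalence classes: [84=87], [85], [86=88].
Quotient map π: X → X/∼ sends 84 ↦ [84=87], 85 ↦ [85], 86 ↦ [86=88], 87 ↦ [84=87], 88 ↦ [86=88].
For each subset V ⊆ X/∼, compute π^{-1}(V) ⊆ X and check whether π^{-1}(V) ∈ τ. V is open in τ_Q iff π^{-1}(V) ∈ τ.
  V = {}: π^{-1}(V) = ∅ ∈ τ ✓.
  V = {[84=87]}: π^{-1}(V) = {84, 87} ∉ τ ✗.
  V = {[85]}: π^{-1}(V) = {85} ∉ τ ✗.
  V = {[84=87], [85]}: π^{-1}(V) = {84, 85, 87} ∉ τ ✗.
  V = {[86=88]}: π^{-1}(V) = {86, 88} ∉ τ ✗.
  V = {[84=87], [86=88]}: π^{-1}(V) = {84, 86, 87, 88} ∉ τ ✗.
  V = {[85], [86=88]}: π^{-1}(V) = {85, 86, 88} ∈ τ ✓.
  V = {[84=87], [85], [86=88]}: π^{-1}(V) = {84, 85, 86, 87, 88} ∈ τ ✓.
Open sets in the quotient: τ_Q = {{}, {[85], [86=88]}, {[84=87], [85], [86=88]}} (3 elements).


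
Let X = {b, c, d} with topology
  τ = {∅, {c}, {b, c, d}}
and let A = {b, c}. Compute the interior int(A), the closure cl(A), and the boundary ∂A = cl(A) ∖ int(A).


int(A) = {c}, cl(A) = {b, c, d}, ∂A = {b, d}.

Closed sets in (X, τ) are complements of opens:
  closed(X, τ) = {∅, {b, d}, {b, c, d}}.
int(A) = ⋃ {U ∈ τ : U ⊆ A}. Opens contained in A: ∅, {c}.
Taking the union of these: int(A) = {c}.
cl(A) = ⋂ {C closed : A ⊆ C}. Closed sets containing A: {b, c, d}.
Intersecting these: cl(A) = {b, c, d}.
∂A = cl(A) ∖ int(A) = {b, c, d} ∖ {c} = {b, d}.


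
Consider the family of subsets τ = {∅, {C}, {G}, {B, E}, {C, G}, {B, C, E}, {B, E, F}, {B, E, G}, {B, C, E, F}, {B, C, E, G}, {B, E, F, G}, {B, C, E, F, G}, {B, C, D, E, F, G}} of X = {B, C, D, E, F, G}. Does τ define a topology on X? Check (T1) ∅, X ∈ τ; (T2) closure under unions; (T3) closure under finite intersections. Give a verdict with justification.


τ IS a topology on X.

Axiom (T1): ∅ ∈ τ? Yes; X ∈ τ? Yes.
Axiom (T2/T3): check pairwise unions and intersections of members of τ.
All pairwise intersections and unions checked — each lies in τ. Therefore τ satisfies (T1), (T2), (T3): it IS a topology on X.


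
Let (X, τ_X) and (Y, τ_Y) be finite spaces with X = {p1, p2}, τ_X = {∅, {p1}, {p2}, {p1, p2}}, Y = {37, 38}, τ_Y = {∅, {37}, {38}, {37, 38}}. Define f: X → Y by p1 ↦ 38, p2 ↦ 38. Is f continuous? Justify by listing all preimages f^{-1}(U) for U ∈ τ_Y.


f IS continuous.

Compute f^{-1}(U) for each U ∈ τ_Y:
  U = ∅: f^{-1}(U) = ∅ ∈ τ_X ✓.
  U = {37}: f^{-1}(U) = ∅ ∈ τ_X ✓.
  U = {38}: f^{-1}(U) = {p1, p2} ∈ τ_X ✓.
  U = {37, 38}: f^{-1}(U) = {p1, p2} ∈ τ_X ✓.
Every preimage lies in τ_X, so f IS continuous.


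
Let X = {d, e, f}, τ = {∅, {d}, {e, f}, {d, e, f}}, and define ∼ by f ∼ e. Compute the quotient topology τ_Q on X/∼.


X/∼ = {[d], [e=f]}; |τ_Q| = 4.

Equivalence classes: [d], [e=f].
Quotient map π: X → X/∼ sends d ↦ [d], e ↦ [e=f], f ↦ [e=f].
For each subset V ⊆ X/∼, compute π^{-1}(V) ⊆ X and check whether π^{-1}(V) ∈ τ. V is open in τ_Q iff π^{-1}(V) ∈ τ.
  V = {}: π^{-1}(V) = ∅ ∈ τ ✓.
  V = {[d]}: π^{-1}(V) = {d} ∈ τ ✓.
  V = {[e=f]}: π^{-1}(V) = {e, f} ∈ τ ✓.
  V = {[d], [e=f]}: π^{-1}(V) = {d, e, f} ∈ τ ✓.
Open sets in the quotient: τ_Q = {{}, {[d]}, {[e=f]}, {[d], [e=f]}} (4 elements).


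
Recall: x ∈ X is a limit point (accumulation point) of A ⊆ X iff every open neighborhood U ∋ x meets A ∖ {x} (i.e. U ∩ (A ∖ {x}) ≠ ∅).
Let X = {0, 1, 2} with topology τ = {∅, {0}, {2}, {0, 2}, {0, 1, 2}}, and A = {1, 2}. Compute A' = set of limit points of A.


A' = {1}

For each x ∈ X, list the open sets U ∈ τ with x ∈ U, then check whether U ∩ (A ∖ {x}) ≠ ∅ for every such U.
  x = 0: open {0} ∋ x has {0} ∩ (A ∖ {0}) = ∅, so x is NOT a limit point.
  x = 1: opens ∋ x are {0, 1, 2}; each meets A ∖ {1}, so x IS a limit point.
  x = 2: open {2} ∋ x has {2} ∩ (A ∖ {2}) = ∅, so x is NOT a limit point.
Collecting: A' = {1}.


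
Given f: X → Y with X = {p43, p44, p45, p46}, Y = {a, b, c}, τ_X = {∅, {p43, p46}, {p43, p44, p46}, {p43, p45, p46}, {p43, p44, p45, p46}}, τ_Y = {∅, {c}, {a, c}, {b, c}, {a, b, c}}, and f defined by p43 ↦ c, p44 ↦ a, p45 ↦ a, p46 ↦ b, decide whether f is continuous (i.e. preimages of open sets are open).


f is NOT continuous.

Compute f^{-1}(U) for each U ∈ τ_Y:
  U = ∅: f^{-1}(U) = ∅ ∈ τ_X ✓.
  U = {c}: f^{-1}(U) = {p43} ∉ τ_X ✗.
  U = {a, c}: f^{-1}(U) = {p43, p44, p45} ∉ τ_X ✗.
  U = {b, c}: f^{-1}(U) = {p43, p46} ∈ τ_X ✓.
  U = {a, b, c}: f^{-1}(U) = {p43, p44, p45, p46} ∈ τ_X ✓.
Found U = {c} with f^{-1}(U) = {p43} not in τ_X. Therefore f is NOT continuous.


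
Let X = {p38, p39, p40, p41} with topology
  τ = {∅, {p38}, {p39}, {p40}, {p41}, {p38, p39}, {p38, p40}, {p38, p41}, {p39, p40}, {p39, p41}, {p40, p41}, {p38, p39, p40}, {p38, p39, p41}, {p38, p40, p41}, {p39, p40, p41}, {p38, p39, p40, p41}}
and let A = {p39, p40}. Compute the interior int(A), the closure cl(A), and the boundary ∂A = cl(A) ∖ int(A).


int(A) = {p39, p40}, cl(A) = {p39, p40}, ∂A = ∅.

Closed sets in (X, τ) are complements of opens:
  closed(X, τ) = {∅, {p38}, {p39}, {p40}, {p41}, {p38, p39}, {p38, p40}, {p38, p41}, {p39, p40}, {p39, p41}, {p40, p41}, {p38, p39, p40}, {p38, p39, p41}, {p38, p40, p41}, {p39, p40, p41}, {p38, p39, p40, p41}}.
int(A) = ⋃ {U ∈ τ : U ⊆ A}. Opens contained in A: ∅, {p39}, {p40}, {p39, p40}.
Taking the union of these: int(A) = {p39, p40}.
cl(A) = ⋂ {C closed : A ⊆ C}. Closed sets containing A: {p39, p40}, {p38, p39, p40}, {p39, p40, p41}, {p38, p39, p40, p41}.
Intersecting these: cl(A) = {p39, p40}.
∂A = cl(A) ∖ int(A) = {p39, p40} ∖ {p39, p40} = ∅.
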